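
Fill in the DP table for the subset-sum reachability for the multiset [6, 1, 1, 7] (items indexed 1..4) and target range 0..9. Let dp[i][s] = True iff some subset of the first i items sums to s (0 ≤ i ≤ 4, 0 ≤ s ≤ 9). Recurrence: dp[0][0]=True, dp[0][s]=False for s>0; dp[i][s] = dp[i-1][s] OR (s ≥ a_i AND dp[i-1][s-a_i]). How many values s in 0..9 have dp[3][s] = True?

i\s   0   1   2   3   4   5   6   7   8   9
  0   T   F   F   F   F   F   F   F   F   F
  1   T   F   F   F   F   F   T   F   F   F
  2   T   T   F   F   F   F   T   T   F   F
  3   T   T   T   F   F   F   T   T   T   F
  4   T   T   T   F   F   F   T   T   T   T

6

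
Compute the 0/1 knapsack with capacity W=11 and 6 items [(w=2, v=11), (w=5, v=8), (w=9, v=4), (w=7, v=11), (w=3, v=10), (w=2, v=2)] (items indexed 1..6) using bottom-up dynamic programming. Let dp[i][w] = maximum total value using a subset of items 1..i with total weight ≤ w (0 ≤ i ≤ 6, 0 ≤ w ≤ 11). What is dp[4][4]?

11

i\w   0   1   2   3   4   5   6   7   8   9  10  11
  0   0   0   0   0   0   0   0   0   0   0   0   0
  1   0   0  11  11  11  11  11  11  11  11  11  11
  2   0   0  11  11  11  11  11  19  19  19  19  19
  3   0   0  11  11  11  11  11  19  19  19  19  19
  4   0   0  11  11  11  11  11  19  19  22  22  22
  5   0   0  11  11  11  21  21  21  21  22  29  29
  6   0   0  11  11  13  21  21  23  23  23  29  29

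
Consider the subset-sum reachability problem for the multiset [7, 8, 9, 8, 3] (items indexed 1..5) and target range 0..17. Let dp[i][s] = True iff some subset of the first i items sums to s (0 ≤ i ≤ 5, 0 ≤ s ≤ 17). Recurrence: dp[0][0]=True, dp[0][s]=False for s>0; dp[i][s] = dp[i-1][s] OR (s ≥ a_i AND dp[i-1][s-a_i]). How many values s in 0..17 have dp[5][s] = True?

11

i\s   0   1   2   3   4   5   6   7   8   9  10  11  12  13  14  15  16  17
  0   T   F   F   F   F   F   F   F   F   F   F   F   F   F   F   F   F   F
  1   T   F   F   F   F   F   F   T   F   F   F   F   F   F   F   F   F   F
  2   T   F   F   F   F   F   F   T   T   F   F   F   F   F   F   T   F   F
  3   T   F   F   F   F   F   F   T   T   T   F   F   F   F   F   T   T   T
  4   T   F   F   F   F   F   F   T   T   T   F   F   F   F   F   T   T   T
  5   T   F   F   T   F   F   F   T   T   T   T   T   T   F   F   T   T   T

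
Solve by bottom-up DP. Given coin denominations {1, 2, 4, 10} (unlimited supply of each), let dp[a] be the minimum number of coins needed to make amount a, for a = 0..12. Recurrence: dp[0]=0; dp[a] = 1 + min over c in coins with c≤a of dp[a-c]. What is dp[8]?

2

 a  0  1  2  3  4  5  6  7  8  9 10 11 12
dp  0  1  1  2  1  2  2  3  2  3  1  2  2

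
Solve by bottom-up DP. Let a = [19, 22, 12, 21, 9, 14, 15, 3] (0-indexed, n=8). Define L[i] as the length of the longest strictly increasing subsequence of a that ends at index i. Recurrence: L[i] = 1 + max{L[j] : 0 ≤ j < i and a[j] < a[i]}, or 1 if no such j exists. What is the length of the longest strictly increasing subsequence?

   i    0    1    2    3    4    5    6    7
a[i]   19   22   12   21    9   14   15    3
L[i]    1    2    1    2    1    2    3    1

3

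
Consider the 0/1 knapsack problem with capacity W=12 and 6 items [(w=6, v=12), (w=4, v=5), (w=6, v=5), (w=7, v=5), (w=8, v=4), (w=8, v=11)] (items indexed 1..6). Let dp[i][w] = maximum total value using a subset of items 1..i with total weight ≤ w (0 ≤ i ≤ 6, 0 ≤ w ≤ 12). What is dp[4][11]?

17

i\w   0   1   2   3   4   5   6   7   8   9  10  11  12
  0   0   0   0   0   0   0   0   0   0   0   0   0   0
  1   0   0   0   0   0   0  12  12  12  12  12  12  12
  2   0   0   0   0   5   5  12  12  12  12  17  17  17
  3   0   0   0   0   5   5  12  12  12  12  17  17  17
  4   0   0   0   0   5   5  12  12  12  12  17  17  17
  5   0   0   0   0   5   5  12  12  12  12  17  17  17
  6   0   0   0   0   5   5  12  12  12  12  17  17  17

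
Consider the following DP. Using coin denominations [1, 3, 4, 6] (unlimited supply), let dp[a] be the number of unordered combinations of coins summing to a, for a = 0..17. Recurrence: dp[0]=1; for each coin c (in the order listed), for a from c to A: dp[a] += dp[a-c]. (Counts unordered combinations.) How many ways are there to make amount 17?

after  coin     0     1     2     3     4     5     6     7     8     9    10    11    12    13    14    15    16    17
          1     1     1     1     1     1     1     1     1     1     1     1     1     1     1     1     1     1     1
          3     1     1     1     2     2     2     3     3     3     4     4     4     5     5     5     6     6     6
          4     1     1     1     2     3     3     4     5     6     7     8     9    11    12    13    15    17    18
          6     1     1     1     2     3     3     5     6     7     9    11    12    16    18    20    24    28    30

30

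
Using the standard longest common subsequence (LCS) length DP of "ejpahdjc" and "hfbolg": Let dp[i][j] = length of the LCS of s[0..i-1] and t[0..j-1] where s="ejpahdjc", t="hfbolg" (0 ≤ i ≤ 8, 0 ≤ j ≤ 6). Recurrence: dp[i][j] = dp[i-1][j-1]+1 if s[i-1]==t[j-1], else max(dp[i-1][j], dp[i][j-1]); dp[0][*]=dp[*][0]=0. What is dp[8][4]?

1

   ''  h  f  b  o  l  g
''  0  0  0  0  0  0  0
 e  0  0  0  0  0  0  0
 j  0  0  0  0  0  0  0
 p  0  0  0  0  0  0  0
 a  0  0  0  0  0  0  0
 h  0  1  1  1  1  1  1
 d  0  1  1  1  1  1  1
 j  0  1  1  1  1  1  1
 c  0  1  1  1  1  1  1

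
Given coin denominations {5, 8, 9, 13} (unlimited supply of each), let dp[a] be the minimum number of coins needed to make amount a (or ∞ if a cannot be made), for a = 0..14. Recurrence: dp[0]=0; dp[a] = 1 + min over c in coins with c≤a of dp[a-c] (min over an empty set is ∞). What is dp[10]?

 a  0  1  2  3  4  5  6  7  8  9 10 11 12 13 14
dp  0  -  -  -  -  1  -  -  1  1  2  -  -  1  2
(- denotes ∞ / unreachable)

2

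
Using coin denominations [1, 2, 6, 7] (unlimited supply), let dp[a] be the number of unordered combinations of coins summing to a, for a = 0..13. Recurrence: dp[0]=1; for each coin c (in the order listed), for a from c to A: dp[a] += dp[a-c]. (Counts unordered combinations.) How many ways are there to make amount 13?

17

after  coin     0     1     2     3     4     5     6     7     8     9    10    11    12    13
          1     1     1     1     1     1     1     1     1     1     1     1     1     1     1
          2     1     1     2     2     3     3     4     4     5     5     6     6     7     7
          6     1     1     2     2     3     3     5     5     7     7     9     9    12    12
          7     1     1     2     2     3     3     5     6     8     9    11    12    15    17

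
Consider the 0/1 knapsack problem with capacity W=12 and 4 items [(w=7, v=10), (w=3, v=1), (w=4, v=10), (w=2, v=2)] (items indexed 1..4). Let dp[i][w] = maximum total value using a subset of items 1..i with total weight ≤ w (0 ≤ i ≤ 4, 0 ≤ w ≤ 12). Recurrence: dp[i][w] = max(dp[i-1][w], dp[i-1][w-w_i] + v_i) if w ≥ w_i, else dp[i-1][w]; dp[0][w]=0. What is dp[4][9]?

i\w   0   1   2   3   4   5   6   7   8   9  10  11  12
  0   0   0   0   0   0   0   0   0   0   0   0   0   0
  1   0   0   0   0   0   0   0  10  10  10  10  10  10
  2   0   0   0   1   1   1   1  10  10  10  11  11  11
  3   0   0   0   1  10  10  10  11  11  11  11  20  20
  4   0   0   2   2  10  10  12  12  12  13  13  20  20

13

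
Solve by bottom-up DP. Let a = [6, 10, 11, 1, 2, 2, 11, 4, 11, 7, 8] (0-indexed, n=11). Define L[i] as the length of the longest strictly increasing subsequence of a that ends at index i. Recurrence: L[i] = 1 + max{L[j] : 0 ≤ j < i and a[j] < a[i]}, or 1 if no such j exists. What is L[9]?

4

   i    0    1    2    3    4    5    6    7    8    9   10
a[i]    6   10   11    1    2    2   11    4   11    7    8
L[i]    1    2    3    1    2    2    3    3    4    4    5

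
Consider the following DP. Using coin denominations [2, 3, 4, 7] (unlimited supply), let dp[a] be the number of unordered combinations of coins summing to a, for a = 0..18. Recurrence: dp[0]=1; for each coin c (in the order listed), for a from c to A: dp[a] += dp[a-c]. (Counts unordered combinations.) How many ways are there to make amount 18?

18

after  coin     0     1     2     3     4     5     6     7     8     9    10    11    12    13    14    15    16    17    18
          2     1     0     1     0     1     0     1     0     1     0     1     0     1     0     1     0     1     0     1
          3     1     0     1     1     1     1     2     1     2     2     2     2     3     2     3     3     3     3     4
          4     1     0     1     1     2     1     3     2     4     3     5     4     7     5     8     7    10     8    12
          7     1     0     1     1     2     1     3     3     4     4     6     6     8     8    11    11    14    14    18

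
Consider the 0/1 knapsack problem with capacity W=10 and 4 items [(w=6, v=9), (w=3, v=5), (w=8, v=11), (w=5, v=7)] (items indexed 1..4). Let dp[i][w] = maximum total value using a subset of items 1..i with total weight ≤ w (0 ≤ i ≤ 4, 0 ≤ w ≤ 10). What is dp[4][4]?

i\w   0   1   2   3   4   5   6   7   8   9  10
  0   0   0   0   0   0   0   0   0   0   0   0
  1   0   0   0   0   0   0   9   9   9   9   9
  2   0   0   0   5   5   5   9   9   9  14  14
  3   0   0   0   5   5   5   9   9  11  14  14
  4   0   0   0   5   5   7   9   9  12  14  14

5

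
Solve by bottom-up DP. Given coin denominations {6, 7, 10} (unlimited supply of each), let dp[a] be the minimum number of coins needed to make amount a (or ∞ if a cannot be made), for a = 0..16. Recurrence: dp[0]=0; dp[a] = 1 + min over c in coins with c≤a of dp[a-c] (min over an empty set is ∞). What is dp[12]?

2

 a  0  1  2  3  4  5  6  7  8  9 10 11 12 13 14 15 16
dp  0  -  -  -  -  -  1  1  -  -  1  -  2  2  2  -  2
(- denotes ∞ / unreachable)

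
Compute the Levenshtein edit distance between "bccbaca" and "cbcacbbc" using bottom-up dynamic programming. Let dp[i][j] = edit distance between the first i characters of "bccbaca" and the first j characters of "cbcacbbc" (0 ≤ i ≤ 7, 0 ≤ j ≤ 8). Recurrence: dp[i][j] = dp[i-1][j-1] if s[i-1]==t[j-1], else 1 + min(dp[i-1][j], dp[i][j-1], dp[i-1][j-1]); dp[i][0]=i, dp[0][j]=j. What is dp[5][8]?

4

   ''  c  b  c  a  c  b  b  c
''  0  1  2  3  4  5  6  7  8
 b  1  1  1  2  3  4  5  6  7
 c  2  1  2  1  2  3  4  5  6
 c  3  2  2  2  2  2  3  4  5
 b  4  3  2  3  3  3  2  3  4
 a  5  4  3  3  3  4  3  3  4
 c  6  5  4  3  4  3  4  4  3
 a  7  6  5  4  3  4  4  5  4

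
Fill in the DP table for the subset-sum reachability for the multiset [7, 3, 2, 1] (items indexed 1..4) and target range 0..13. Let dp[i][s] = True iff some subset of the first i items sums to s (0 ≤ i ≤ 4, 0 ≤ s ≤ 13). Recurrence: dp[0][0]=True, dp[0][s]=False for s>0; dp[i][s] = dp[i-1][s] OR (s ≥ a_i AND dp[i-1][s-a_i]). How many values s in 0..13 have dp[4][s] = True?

i\s   0   1   2   3   4   5   6   7   8   9  10  11  12  13
  0   T   F   F   F   F   F   F   F   F   F   F   F   F   F
  1   T   F   F   F   F   F   F   T   F   F   F   F   F   F
  2   T   F   F   T   F   F   F   T   F   F   T   F   F   F
  3   T   F   T   T   F   T   F   T   F   T   T   F   T   F
  4   T   T   T   T   T   T   T   T   T   T   T   T   T   T

14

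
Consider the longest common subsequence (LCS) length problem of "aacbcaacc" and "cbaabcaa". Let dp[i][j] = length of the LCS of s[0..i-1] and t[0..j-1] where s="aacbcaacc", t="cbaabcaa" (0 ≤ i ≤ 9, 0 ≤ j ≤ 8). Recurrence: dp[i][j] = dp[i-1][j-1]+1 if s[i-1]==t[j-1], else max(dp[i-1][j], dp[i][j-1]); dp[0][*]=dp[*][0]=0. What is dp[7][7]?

5

   ''  c  b  a  a  b  c  a  a
''  0  0  0  0  0  0  0  0  0
 a  0  0  0  1  1  1  1  1  1
 a  0  0  0  1  2  2  2  2  2
 c  0  1  1  1  2  2  3  3  3
 b  0  1  2  2  2  3  3  3  3
 c  0  1  2  2  2  3  4  4  4
 a  0  1  2  3  3  3  4  5  5
 a  0  1  2  3  4  4  4  5  6
 c  0  1  2  3  4  4  5  5  6
 c  0  1  2  3  4  4  5  5  6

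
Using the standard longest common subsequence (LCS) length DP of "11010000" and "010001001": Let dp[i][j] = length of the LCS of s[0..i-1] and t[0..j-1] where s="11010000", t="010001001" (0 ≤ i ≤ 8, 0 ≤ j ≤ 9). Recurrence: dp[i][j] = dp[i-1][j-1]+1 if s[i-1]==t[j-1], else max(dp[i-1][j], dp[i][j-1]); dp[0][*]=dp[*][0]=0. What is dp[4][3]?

   ''  0  1  0  0  0  1  0  0  1
''  0  0  0  0  0  0  0  0  0  0
 1  0  0  1  1  1  1  1  1  1  1
 1  0  0  1  1  1  1  2  2  2  2
 0  0  1  1  2  2  2  2  3  3  3
 1  0  1  2  2  2  2  3  3  3  4
 0  0  1  2  3  3  3  3  4  4  4
 0  0  1  2  3  4  4  4  4  5  5
 0  0  1  2  3  4  5  5  5  5  5
 0  0  1  2  3  4  5  5  6  6  6

2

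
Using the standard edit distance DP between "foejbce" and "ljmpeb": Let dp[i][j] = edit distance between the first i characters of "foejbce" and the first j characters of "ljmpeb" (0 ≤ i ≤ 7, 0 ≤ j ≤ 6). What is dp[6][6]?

6

   ''  l  j  m  p  e  b
''  0  1  2  3  4  5  6
 f  1  1  2  3  4  5  6
 o  2  2  2  3  4  5  6
 e  3  3  3  3  4  4  5
 j  4  4  3  4  4  5  5
 b  5  5  4  4  5  5  5
 c  6  6  5  5  5  6  6
 e  7  7  6  6  6  5  6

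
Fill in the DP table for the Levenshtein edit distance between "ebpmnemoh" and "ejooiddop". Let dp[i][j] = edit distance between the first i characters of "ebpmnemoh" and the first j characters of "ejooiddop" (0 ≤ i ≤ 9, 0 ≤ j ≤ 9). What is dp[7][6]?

   ''  e  j  o  o  i  d  d  o  p
''  0  1  2  3  4  5  6  7  8  9
 e  1  0  1  2  3  4  5  6  7  8
 b  2  1  1  2  3  4  5  6  7  8
 p  3  2  2  2  3  4  5  6  7  7
 m  4  3  3  3  3  4  5  6  7  8
 n  5  4  4  4  4  4  5  6  7  8
 e  6  5  5  5  5  5  5  6  7  8
 m  7  6  6  6  6  6  6  6  7  8
 o  8  7  7  6  6  7  7  7  6  7
 h  9  8  8  7  7  7  8  8  7  7

6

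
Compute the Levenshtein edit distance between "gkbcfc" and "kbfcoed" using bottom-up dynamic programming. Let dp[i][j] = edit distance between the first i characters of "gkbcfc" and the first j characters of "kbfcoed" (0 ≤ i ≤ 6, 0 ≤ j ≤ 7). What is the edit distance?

   ''  k  b  f  c  o  e  d
''  0  1  2  3  4  5  6  7
 g  1  1  2  3  4  5  6  7
 k  2  1  2  3  4  5  6  7
 b  3  2  1  2  3  4  5  6
 c  4  3  2  2  2  3  4  5
 f  5  4  3  2  3  3  4  5
 c  6  5  4  3  2  3  4  5

5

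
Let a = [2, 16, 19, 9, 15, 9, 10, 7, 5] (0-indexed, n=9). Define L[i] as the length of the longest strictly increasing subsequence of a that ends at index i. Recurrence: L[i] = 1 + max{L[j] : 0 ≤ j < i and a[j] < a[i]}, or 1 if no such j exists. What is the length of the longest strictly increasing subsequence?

3

   i    0    1    2    3    4    5    6    7    8
a[i]    2   16   19    9   15    9   10    7    5
L[i]    1    2    3    2    3    2    3    2    2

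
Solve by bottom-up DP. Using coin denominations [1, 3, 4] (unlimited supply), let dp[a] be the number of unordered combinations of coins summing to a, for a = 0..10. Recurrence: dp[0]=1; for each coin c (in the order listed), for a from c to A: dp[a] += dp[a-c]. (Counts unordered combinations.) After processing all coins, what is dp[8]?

6

after  coin     0     1     2     3     4     5     6     7     8     9    10
          1     1     1     1     1     1     1     1     1     1     1     1
          3     1     1     1     2     2     2     3     3     3     4     4
          4     1     1     1     2     3     3     4     5     6     7     8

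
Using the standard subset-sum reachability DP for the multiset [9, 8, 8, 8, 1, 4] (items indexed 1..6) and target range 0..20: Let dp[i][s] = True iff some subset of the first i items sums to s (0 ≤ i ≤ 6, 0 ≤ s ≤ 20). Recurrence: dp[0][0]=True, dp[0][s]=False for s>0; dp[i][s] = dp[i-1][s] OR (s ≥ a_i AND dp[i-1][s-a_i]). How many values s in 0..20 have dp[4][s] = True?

i\s   0   1   2   3   4   5   6   7   8   9  10  11  12  13  14  15  16  17  18  19  20
  0   T   F   F   F   F   F   F   F   F   F   F   F   F   F   F   F   F   F   F   F   F
  1   T   F   F   F   F   F   F   F   F   T   F   F   F   F   F   F   F   F   F   F   F
  2   T   F   F   F   F   F   F   F   T   T   F   F   F   F   F   F   F   T   F   F   F
  3   T   F   F   F   F   F   F   F   T   T   F   F   F   F   F   F   T   T   F   F   F
  4   T   F   F   F   F   F   F   F   T   T   F   F   F   F   F   F   T   T   F   F   F
  5   T   T   F   F   F   F   F   F   T   T   T   F   F   F   F   F   T   T   T   F   F
  6   T   T   F   F   T   T   F   F   T   T   T   F   T   T   T   F   T   T   T   F   T

5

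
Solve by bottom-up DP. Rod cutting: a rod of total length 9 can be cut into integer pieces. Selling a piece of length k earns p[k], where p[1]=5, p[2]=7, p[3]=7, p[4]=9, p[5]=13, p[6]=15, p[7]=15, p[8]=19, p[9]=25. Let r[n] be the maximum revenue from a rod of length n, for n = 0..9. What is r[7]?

35

   n    0    1    2    3    4    5    6    7    8    9
r[n]    0    5   10   15   20   25   30   35   40   45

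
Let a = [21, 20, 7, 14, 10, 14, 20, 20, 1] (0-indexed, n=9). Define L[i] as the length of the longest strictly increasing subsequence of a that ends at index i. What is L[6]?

   i    0    1    2    3    4    5    6    7    8
a[i]   21   20    7   14   10   14   20   20    1
L[i]    1    1    1    2    2    3    4    4    1

4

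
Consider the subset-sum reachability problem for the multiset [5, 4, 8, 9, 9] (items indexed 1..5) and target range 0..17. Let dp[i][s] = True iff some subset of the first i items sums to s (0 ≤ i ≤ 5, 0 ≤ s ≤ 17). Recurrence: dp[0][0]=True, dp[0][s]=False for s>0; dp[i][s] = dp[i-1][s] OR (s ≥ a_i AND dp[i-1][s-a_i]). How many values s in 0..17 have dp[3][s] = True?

i\s   0   1   2   3   4   5   6   7   8   9  10  11  12  13  14  15  16  17
  0   T   F   F   F   F   F   F   F   F   F   F   F   F   F   F   F   F   F
  1   T   F   F   F   F   T   F   F   F   F   F   F   F   F   F   F   F   F
  2   T   F   F   F   T   T   F   F   F   T   F   F   F   F   F   F   F   F
  3   T   F   F   F   T   T   F   F   T   T   F   F   T   T   F   F   F   T
  4   T   F   F   F   T   T   F   F   T   T   F   F   T   T   T   F   F   T
  5   T   F   F   F   T   T   F   F   T   T   F   F   T   T   T   F   F   T

8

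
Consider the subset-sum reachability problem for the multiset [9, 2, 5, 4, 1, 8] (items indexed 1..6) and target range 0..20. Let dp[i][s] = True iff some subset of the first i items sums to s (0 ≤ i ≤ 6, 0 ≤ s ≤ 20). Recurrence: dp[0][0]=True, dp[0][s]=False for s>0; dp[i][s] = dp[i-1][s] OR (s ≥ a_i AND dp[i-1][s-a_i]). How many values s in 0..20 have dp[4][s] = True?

14

i\s   0   1   2   3   4   5   6   7   8   9  10  11  12  13  14  15  16  17  18  19  20
  0   T   F   F   F   F   F   F   F   F   F   F   F   F   F   F   F   F   F   F   F   F
  1   T   F   F   F   F   F   F   F   F   T   F   F   F   F   F   F   F   F   F   F   F
  2   T   F   T   F   F   F   F   F   F   T   F   T   F   F   F   F   F   F   F   F   F
  3   T   F   T   F   F   T   F   T   F   T   F   T   F   F   T   F   T   F   F   F   F
  4   T   F   T   F   T   T   T   T   F   T   F   T   F   T   T   T   T   F   T   F   T
  5   T   T   T   T   T   T   T   T   T   T   T   T   T   T   T   T   T   T   T   T   T
  6   T   T   T   T   T   T   T   T   T   T   T   T   T   T   T   T   T   T   T   T   T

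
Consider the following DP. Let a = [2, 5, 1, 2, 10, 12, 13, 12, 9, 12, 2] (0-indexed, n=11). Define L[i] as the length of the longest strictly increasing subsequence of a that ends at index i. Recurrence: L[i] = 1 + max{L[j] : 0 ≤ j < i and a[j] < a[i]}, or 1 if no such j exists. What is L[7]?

   i    0    1    2    3    4    5    6    7    8    9   10
a[i]    2    5    1    2   10   12   13   12    9   12    2
L[i]    1    2    1    2    3    4    5    4    3    4    2

4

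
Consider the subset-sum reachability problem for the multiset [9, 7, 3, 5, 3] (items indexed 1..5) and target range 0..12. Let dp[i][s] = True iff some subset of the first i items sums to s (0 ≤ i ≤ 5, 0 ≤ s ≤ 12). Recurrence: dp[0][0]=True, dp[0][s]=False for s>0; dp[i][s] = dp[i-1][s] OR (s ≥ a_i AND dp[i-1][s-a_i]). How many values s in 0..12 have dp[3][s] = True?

6

i\s   0   1   2   3   4   5   6   7   8   9  10  11  12
  0   T   F   F   F   F   F   F   F   F   F   F   F   F
  1   T   F   F   F   F   F   F   F   F   T   F   F   F
  2   T   F   F   F   F   F   F   T   F   T   F   F   F
  3   T   F   F   T   F   F   F   T   F   T   T   F   T
  4   T   F   F   T   F   T   F   T   T   T   T   F   T
  5   T   F   F   T   F   T   T   T   T   T   T   T   T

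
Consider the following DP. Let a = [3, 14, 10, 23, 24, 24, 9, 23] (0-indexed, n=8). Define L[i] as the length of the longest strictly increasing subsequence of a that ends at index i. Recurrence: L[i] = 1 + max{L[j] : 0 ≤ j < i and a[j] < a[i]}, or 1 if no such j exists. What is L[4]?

4

   i    0    1    2    3    4    5    6    7
a[i]    3   14   10   23   24   24    9   23
L[i]    1    2    2    3    4    4    2    3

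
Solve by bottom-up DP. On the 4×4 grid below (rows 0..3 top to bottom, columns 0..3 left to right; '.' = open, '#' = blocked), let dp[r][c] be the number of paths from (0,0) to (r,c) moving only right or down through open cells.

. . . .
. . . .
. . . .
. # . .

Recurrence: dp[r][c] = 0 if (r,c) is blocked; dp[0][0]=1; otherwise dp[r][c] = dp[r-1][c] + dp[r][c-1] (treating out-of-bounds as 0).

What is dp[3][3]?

16

r\c   0   1   2   3
  0   1   1   1   1
  1   1   2   3   4
  2   1   3   6  10
  3   1   0   6  16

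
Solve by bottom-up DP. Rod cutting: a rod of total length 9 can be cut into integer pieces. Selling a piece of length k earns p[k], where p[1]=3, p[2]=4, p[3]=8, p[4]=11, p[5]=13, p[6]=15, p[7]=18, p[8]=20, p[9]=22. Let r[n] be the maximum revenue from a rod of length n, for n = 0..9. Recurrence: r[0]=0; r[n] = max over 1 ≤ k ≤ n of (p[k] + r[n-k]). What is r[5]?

15

   n    0    1    2    3    4    5    6    7    8    9
r[n]    0    3    6    9   12   15   18   21   24   27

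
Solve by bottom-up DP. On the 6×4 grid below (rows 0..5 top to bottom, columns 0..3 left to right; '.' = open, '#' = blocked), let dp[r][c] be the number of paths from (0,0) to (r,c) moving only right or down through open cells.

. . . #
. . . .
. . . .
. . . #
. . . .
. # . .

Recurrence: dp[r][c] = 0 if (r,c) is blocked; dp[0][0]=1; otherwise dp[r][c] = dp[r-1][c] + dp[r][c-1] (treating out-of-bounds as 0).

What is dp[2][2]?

6

r\c   0   1   2   3
  0   1   1   1   0
  1   1   2   3   3
  2   1   3   6   9
  3   1   4  10   0
  4   1   5  15  15
  5   1   0  15  30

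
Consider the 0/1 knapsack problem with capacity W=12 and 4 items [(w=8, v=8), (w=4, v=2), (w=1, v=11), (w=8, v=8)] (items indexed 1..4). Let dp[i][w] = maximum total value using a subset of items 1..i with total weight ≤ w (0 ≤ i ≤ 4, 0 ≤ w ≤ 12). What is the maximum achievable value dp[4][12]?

i\w   0   1   2   3   4   5   6   7   8   9  10  11  12
  0   0   0   0   0   0   0   0   0   0   0   0   0   0
  1   0   0   0   0   0   0   0   0   8   8   8   8   8
  2   0   0   0   0   2   2   2   2   8   8   8   8  10
  3   0  11  11  11  11  13  13  13  13  19  19  19  19
  4   0  11  11  11  11  13  13  13  13  19  19  19  19

19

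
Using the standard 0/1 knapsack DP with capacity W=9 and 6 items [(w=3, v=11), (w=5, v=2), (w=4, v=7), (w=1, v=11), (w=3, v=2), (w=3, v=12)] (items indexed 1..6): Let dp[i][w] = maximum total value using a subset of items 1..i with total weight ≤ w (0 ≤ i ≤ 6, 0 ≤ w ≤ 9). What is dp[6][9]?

34

i\w   0   1   2   3   4   5   6   7   8   9
  0   0   0   0   0   0   0   0   0   0   0
  1   0   0   0  11  11  11  11  11  11  11
  2   0   0   0  11  11  11  11  11  13  13
  3   0   0   0  11  11  11  11  18  18  18
  4   0  11  11  11  22  22  22  22  29  29
  5   0  11  11  11  22  22  22  24  29  29
  6   0  11  11  12  23  23  23  34  34  34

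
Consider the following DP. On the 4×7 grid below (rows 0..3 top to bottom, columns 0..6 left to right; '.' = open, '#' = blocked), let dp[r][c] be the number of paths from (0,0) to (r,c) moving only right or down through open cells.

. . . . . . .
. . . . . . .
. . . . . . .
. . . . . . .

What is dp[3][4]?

35

r\c   0   1   2   3   4   5   6
  0   1   1   1   1   1   1   1
  1   1   2   3   4   5   6   7
  2   1   3   6  10  15  21  28
  3   1   4  10  20  35  56  84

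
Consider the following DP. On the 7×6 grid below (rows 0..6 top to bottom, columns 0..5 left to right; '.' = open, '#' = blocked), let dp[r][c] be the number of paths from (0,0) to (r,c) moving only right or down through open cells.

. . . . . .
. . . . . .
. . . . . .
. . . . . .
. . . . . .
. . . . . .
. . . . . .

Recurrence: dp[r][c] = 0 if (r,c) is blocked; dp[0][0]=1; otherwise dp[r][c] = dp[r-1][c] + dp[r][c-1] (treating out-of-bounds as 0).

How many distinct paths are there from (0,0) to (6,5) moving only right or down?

r\c   0   1   2   3   4   5
  0   1   1   1   1   1   1
  1   1   2   3   4   5   6
  2   1   3   6  10  15  21
  3   1   4  10  20  35  56
  4   1   5  15  35  70 126
  5   1   6  21  56 126 252
  6   1   7  28  84 210 462

462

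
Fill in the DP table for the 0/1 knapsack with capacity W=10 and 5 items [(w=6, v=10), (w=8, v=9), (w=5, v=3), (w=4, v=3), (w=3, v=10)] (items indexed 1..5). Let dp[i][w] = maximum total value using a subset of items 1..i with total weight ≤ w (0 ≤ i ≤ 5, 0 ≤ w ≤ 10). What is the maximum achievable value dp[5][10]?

20

i\w   0   1   2   3   4   5   6   7   8   9  10
  0   0   0   0   0   0   0   0   0   0   0   0
  1   0   0   0   0   0   0  10  10  10  10  10
  2   0   0   0   0   0   0  10  10  10  10  10
  3   0   0   0   0   0   3  10  10  10  10  10
  4   0   0   0   0   3   3  10  10  10  10  13
  5   0   0   0  10  10  10  10  13  13  20  20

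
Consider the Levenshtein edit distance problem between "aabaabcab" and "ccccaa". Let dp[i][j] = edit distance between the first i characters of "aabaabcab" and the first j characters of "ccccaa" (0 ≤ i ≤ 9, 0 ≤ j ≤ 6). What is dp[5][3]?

5

   ''  c  c  c  c  a  a
''  0  1  2  3  4  5  6
 a  1  1  2  3  4  4  5
 a  2  2  2  3  4  4  4
 b  3  3  3  3  4  5  5
 a  4  4  4  4  4  4  5
 a  5  5  5  5  5  4  4
 b  6  6  6  6  6  5  5
 c  7  6  6  6  6  6  6
 a  8  7  7  7  7  6  6
 b  9  8  8  8  8  7  7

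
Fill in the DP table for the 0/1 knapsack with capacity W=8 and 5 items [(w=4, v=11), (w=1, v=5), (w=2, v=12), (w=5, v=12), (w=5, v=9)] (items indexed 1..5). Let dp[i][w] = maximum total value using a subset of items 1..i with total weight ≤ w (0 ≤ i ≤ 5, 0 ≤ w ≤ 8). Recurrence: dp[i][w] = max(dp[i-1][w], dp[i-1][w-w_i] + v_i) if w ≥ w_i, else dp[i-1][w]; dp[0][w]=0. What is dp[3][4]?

17

i\w   0   1   2   3   4   5   6   7   8
  0   0   0   0   0   0   0   0   0   0
  1   0   0   0   0  11  11  11  11  11
  2   0   5   5   5  11  16  16  16  16
  3   0   5  12  17  17  17  23  28  28
  4   0   5  12  17  17  17  23  28  29
  5   0   5  12  17  17  17  23  28  29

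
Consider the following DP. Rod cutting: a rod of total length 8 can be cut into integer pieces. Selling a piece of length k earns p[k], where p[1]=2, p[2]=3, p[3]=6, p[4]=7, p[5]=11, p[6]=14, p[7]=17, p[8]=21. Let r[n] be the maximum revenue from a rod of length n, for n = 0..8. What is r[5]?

11

   n    0    1    2    3    4    5    6    7    8
r[n]    0    2    4    6    8   11   14   17   21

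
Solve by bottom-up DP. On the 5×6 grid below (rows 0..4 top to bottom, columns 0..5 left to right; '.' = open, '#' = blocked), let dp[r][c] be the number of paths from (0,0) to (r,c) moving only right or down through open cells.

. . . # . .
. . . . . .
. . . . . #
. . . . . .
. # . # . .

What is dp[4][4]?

r\c   0   1   2   3   4   5
  0   1   1   1   0   0   0
  1   1   2   3   3   3   3
  2   1   3   6   9  12   0
  3   1   4  10  19  31  31
  4   1   0  10   0  31  62

31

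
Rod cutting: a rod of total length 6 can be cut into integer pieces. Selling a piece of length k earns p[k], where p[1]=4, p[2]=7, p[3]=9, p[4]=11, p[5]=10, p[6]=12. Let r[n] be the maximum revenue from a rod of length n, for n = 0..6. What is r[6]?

   n    0    1    2    3    4    5    6
r[n]    0    4    8   12   16   20   24

24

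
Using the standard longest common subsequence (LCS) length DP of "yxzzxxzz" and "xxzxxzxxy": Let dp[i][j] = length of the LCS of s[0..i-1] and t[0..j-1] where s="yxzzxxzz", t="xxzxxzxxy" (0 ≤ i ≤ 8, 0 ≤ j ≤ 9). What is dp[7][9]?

5

   ''  x  x  z  x  x  z  x  x  y
''  0  0  0  0  0  0  0  0  0  0
 y  0  0  0  0  0  0  0  0  0  1
 x  0  1  1  1  1  1  1  1  1  1
 z  0  1  1  2  2  2  2  2  2  2
 z  0  1  1  2  2  2  3  3  3  3
 x  0  1  2  2  3  3  3  4  4  4
 x  0  1  2  2  3  4  4  4  5  5
 z  0  1  2  3  3  4  5  5  5  5
 z  0  1  2  3  3  4  5  5  5  5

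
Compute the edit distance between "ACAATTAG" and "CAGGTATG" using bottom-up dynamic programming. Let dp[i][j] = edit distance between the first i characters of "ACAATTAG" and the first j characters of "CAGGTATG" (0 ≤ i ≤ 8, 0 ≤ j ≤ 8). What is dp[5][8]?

   ''  C  A  G  G  T  A  T  G
''  0  1  2  3  4  5  6  7  8
 A  1  1  1  2  3  4  5  6  7
 C  2  1  2  2  3  4  5  6  7
 A  3  2  1  2  3  4  4  5  6
 A  4  3  2  2  3  4  4  5  6
 T  5  4  3  3  3  3  4  4  5
 T  6  5  4  4  4  3  4  4  5
 A  7  6  5  5  5  4  3  4  5
 G  8  7  6  5  5  5  4  4  4

5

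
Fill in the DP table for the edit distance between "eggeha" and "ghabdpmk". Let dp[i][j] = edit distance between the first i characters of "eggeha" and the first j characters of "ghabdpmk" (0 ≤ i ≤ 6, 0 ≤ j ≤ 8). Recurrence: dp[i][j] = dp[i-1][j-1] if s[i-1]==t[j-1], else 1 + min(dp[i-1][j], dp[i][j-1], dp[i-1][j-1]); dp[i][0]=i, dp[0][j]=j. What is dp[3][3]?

   ''  g  h  a  b  d  p  m  k
''  0  1  2  3  4  5  6  7  8
 e  1  1  2  3  4  5  6  7  8
 g  2  1  2  3  4  5  6  7  8
 g  3  2  2  3  4  5  6  7  8
 e  4  3  3  3  4  5  6  7  8
 h  5  4  3  4  4  5  6  7  8
 a  6  5  4  3  4  5  6  7  8

3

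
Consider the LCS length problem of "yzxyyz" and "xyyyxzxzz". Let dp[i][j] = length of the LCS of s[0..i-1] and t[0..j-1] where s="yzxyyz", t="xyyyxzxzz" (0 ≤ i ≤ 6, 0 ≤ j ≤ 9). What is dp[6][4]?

3

   ''  x  y  y  y  x  z  x  z  z
''  0  0  0  0  0  0  0  0  0  0
 y  0  0  1  1  1  1  1  1  1  1
 z  0  0  1  1  1  1  2  2  2  2
 x  0  1  1  1  1  2  2  3  3  3
 y  0  1  2  2  2  2  2  3  3  3
 y  0  1  2  3  3  3  3  3  3  3
 z  0  1  2  3  3  3  4  4  4  4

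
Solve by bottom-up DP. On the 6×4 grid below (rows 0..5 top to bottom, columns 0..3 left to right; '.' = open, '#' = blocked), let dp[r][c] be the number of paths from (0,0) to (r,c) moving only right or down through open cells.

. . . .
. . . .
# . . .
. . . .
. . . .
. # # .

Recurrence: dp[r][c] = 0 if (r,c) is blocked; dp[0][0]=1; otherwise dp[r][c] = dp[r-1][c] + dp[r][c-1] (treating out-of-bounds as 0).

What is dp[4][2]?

r\c   0   1   2   3
  0   1   1   1   1
  1   1   2   3   4
  2   0   2   5   9
  3   0   2   7  16
  4   0   2   9  25
  5   0   0   0  25

9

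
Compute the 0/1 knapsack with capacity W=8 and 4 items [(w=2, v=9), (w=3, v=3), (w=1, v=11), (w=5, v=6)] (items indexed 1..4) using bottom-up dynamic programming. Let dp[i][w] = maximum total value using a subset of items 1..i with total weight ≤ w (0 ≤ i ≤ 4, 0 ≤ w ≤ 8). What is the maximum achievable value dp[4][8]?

26

i\w   0   1   2   3   4   5   6   7   8
  0   0   0   0   0   0   0   0   0   0
  1   0   0   9   9   9   9   9   9   9
  2   0   0   9   9   9  12  12  12  12
  3   0  11  11  20  20  20  23  23  23
  4   0  11  11  20  20  20  23  23  26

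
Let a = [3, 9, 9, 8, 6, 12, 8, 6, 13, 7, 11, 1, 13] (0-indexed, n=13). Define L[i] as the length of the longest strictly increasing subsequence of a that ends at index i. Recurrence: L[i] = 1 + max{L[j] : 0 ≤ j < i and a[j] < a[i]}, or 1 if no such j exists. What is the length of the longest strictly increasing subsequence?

   i    0    1    2    3    4    5    6    7    8    9   10   11   12
a[i]    3    9    9    8    6   12    8    6   13    7   11    1   13
L[i]    1    2    2    2    2    3    3    2    4    3    4    1    5

5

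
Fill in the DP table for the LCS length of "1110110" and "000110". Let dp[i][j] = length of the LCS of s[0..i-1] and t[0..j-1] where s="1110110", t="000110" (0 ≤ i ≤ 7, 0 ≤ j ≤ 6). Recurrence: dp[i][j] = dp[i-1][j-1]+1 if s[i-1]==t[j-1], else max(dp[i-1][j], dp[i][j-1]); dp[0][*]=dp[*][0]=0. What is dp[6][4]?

2

   ''  0  0  0  1  1  0
''  0  0  0  0  0  0  0
 1  0  0  0  0  1  1  1
 1  0  0  0  0  1  2  2
 1  0  0  0  0  1  2  2
 0  0  1  1  1  1  2  3
 1  0  1  1  1  2  2  3
 1  0  1  1  1  2  3  3
 0  0  1  2  2  2  3  4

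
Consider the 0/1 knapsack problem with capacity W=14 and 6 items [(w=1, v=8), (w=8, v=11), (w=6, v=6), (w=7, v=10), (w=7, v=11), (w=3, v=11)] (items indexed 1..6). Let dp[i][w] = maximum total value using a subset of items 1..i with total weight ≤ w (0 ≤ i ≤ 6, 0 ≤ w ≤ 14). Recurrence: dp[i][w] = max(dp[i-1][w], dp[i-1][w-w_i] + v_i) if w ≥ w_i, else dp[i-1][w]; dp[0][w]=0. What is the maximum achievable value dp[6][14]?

i\w   0   1   2   3   4   5   6   7   8   9  10  11  12  13  14
  0   0   0   0   0   0   0   0   0   0   0   0   0   0   0   0
  1   0   8   8   8   8   8   8   8   8   8   8   8   8   8   8
  2   0   8   8   8   8   8   8   8  11  19  19  19  19  19  19
  3   0   8   8   8   8   8   8  14  14  19  19  19  19  19  19
  4   0   8   8   8   8   8   8  14  18  19  19  19  19  19  24
  5   0   8   8   8   8   8   8  14  19  19  19  19  19  19  25
  6   0   8   8  11  19  19  19  19  19  19  25  30  30  30  30

30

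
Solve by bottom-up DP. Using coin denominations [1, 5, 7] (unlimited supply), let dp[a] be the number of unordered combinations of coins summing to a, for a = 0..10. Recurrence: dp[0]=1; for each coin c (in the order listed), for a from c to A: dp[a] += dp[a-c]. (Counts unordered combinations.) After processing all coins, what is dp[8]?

3

after  coin     0     1     2     3     4     5     6     7     8     9    10
          1     1     1     1     1     1     1     1     1     1     1     1
          5     1     1     1     1     1     2     2     2     2     2     3
          7     1     1     1     1     1     2     2     3     3     3     4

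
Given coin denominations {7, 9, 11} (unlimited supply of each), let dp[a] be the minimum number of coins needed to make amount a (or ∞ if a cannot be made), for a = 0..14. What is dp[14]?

2

 a  0  1  2  3  4  5  6  7  8  9 10 11 12 13 14
dp  0  -  -  -  -  -  -  1  -  1  -  1  -  -  2
(- denotes ∞ / unreachable)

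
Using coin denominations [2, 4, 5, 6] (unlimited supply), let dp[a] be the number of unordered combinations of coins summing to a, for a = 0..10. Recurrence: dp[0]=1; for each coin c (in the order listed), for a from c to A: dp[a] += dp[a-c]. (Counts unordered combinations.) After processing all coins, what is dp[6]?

3

after  coin     0     1     2     3     4     5     6     7     8     9    10
          2     1     0     1     0     1     0     1     0     1     0     1
          4     1     0     1     0     2     0     2     0     3     0     3
          5     1     0     1     0     2     1     2     1     3     2     4
          6     1     0     1     0     2     1     3     1     4     2     6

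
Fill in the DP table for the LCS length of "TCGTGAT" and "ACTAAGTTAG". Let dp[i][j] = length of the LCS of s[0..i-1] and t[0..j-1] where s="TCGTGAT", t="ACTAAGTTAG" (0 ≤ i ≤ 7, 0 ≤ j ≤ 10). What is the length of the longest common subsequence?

4

   ''  A  C  T  A  A  G  T  T  A  G
''  0  0  0  0  0  0  0  0  0  0  0
 T  0  0  0  1  1  1  1  1  1  1  1
 C  0  0  1  1  1  1  1  1  1  1  1
 G  0  0  1  1  1  1  2  2  2  2  2
 T  0  0  1  2  2  2  2  3  3  3  3
 G  0  0  1  2  2  2  3  3  3  3  4
 A  0  1  1  2  3  3  3  3  3  4  4
 T  0  1  1  2  3  3  3  4  4  4  4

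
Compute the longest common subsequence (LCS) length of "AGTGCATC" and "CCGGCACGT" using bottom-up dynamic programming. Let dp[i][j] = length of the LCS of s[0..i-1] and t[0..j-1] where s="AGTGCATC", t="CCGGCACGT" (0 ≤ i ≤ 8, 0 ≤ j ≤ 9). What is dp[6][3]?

1

   ''  C  C  G  G  C  A  C  G  T
''  0  0  0  0  0  0  0  0  0  0
 A  0  0  0  0  0  0  1  1  1  1
 G  0  0  0  1  1  1  1  1  2  2
 T  0  0  0  1  1  1  1  1  2  3
 G  0  0  0  1  2  2  2  2  2  3
 C  0  1  1  1  2  3  3  3  3  3
 A  0  1  1  1  2  3  4  4  4  4
 T  0  1  1  1  2  3  4  4  4  5
 C  0  1  2  2  2  3  4  5  5  5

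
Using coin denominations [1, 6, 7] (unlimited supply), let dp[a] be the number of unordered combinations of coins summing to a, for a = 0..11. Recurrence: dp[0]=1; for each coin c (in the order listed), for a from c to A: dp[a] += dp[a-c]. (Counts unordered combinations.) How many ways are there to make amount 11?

after  coin     0     1     2     3     4     5     6     7     8     9    10    11
          1     1     1     1     1     1     1     1     1     1     1     1     1
          6     1     1     1     1     1     1     2     2     2     2     2     2
          7     1     1     1     1     1     1     2     3     3     3     3     3

3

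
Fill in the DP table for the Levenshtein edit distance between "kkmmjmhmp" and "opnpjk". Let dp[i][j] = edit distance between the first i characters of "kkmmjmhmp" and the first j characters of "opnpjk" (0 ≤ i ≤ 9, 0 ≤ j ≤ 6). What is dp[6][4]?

6

   ''  o  p  n  p  j  k
''  0  1  2  3  4  5  6
 k  1  1  2  3  4  5  5
 k  2  2  2  3  4  5  5
 m  3  3  3  3  4  5  6
 m  4  4  4  4  4  5  6
 j  5  5  5  5  5  4  5
 m  6  6  6  6  6  5  5
 h  7  7  7  7  7  6  6
 m  8  8  8  8  8  7  7
 p  9  9  8  9  8  8  8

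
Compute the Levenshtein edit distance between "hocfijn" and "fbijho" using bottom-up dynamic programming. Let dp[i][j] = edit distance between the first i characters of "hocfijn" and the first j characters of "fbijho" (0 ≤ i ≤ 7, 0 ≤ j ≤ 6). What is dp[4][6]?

   ''  f  b  i  j  h  o
''  0  1  2  3  4  5  6
 h  1  1  2  3  4  4  5
 o  2  2  2  3  4  5  4
 c  3  3  3  3  4  5  5
 f  4  3  4  4  4  5  6
 i  5  4  4  4  5  5  6
 j  6  5  5  5  4  5  6
 n  7  6  6  6  5  5  6

6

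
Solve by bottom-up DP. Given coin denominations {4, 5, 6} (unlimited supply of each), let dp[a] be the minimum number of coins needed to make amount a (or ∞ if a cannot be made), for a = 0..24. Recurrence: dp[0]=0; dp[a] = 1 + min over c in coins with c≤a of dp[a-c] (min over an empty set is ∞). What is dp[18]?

 a  0  1  2  3  4  5  6  7  8  9 10 11 12 13 14 15 16 17 18 19 20 21 22 23 24
dp  0  -  -  -  1  1  1  -  2  2  2  2  2  3  3  3  3  3  3  4  4  4  4  4  4
(- denotes ∞ / unreachable)

3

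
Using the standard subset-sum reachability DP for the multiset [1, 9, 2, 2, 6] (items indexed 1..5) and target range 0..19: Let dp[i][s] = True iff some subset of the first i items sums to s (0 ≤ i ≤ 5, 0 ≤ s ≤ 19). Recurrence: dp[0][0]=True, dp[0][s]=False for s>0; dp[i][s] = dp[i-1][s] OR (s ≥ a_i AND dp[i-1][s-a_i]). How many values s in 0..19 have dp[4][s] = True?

12

i\s   0   1   2   3   4   5   6   7   8   9  10  11  12  13  14  15  16  17  18  19
  0   T   F   F   F   F   F   F   F   F   F   F   F   F   F   F   F   F   F   F   F
  1   T   T   F   F   F   F   F   F   F   F   F   F   F   F   F   F   F   F   F   F
  2   T   T   F   F   F   F   F   F   F   T   T   F   F   F   F   F   F   F   F   F
  3   T   T   T   T   F   F   F   F   F   T   T   T   T   F   F   F   F   F   F   F
  4   T   T   T   T   T   T   F   F   F   T   T   T   T   T   T   F   F   F   F   F
  5   T   T   T   T   T   T   T   T   T   T   T   T   T   T   T   T   T   T   T   T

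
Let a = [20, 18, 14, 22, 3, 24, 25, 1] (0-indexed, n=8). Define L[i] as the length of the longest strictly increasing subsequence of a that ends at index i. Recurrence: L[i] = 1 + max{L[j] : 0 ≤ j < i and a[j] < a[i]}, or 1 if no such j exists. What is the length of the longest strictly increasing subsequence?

4

   i    0    1    2    3    4    5    6    7
a[i]   20   18   14   22    3   24   25    1
L[i]    1    1    1    2    1    3    4    1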